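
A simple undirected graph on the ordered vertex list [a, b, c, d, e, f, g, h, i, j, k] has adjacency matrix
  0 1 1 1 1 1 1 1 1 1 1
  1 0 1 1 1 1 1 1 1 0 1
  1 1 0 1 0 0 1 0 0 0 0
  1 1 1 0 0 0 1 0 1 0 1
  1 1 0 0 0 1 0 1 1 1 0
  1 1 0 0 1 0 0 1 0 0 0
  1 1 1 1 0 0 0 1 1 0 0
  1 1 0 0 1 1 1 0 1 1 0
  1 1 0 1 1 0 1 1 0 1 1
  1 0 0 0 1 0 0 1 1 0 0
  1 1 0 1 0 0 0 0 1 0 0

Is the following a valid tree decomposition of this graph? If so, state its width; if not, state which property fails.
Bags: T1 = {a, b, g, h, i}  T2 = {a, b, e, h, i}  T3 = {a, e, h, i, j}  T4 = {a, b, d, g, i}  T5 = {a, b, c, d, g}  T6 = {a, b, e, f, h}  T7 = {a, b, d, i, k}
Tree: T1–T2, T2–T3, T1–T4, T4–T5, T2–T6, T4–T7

Vertex coverage: the bags together contain {a, b, c, d, e, f, g, h, i, j, k}, the full vertex set. Edge coverage: each edge of G has both endpoints in at least one bag. Running intersection: for every vertex, the bags containing it form a connected subtree. All three properties hold, so this is a valid tree decomposition of width max|bag| − 1 = 4, and hence tw(G) ≤ 4.

Yes; width 4.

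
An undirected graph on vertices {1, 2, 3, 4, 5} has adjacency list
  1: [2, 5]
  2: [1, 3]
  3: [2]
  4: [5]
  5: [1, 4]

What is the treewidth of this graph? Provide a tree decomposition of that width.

Treewidth 1.
Bags: B1 = {2, 3}  B2 = {1, 2}  B3 = {1, 5}  B4 = {4, 5}
Tree: B1–B2, B2–B3, B3–B4

Each bag holds 2 vertices, so the decomposition has width 1, which upper-bounds the treewidth. Since G has at least one edge (e.g. 3–2), it is not an edgeless graph, so tw(G) ≥ 1. Combining the bounds, tw(G) = 1.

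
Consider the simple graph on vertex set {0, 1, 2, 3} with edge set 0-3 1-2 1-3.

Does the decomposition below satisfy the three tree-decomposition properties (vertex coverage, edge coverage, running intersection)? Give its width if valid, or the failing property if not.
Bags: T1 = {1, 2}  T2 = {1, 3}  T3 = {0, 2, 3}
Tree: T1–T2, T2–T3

A tree decomposition must satisfy three properties: every vertex lies in some bag; for every edge, both endpoints lie together in some bag; and for every vertex, the bags containing it form a connected subtree. Here bags containing vertex 2 are not connected in the tree, so the decomposition is invalid.

No — bags containing vertex 2 are not connected in the tree.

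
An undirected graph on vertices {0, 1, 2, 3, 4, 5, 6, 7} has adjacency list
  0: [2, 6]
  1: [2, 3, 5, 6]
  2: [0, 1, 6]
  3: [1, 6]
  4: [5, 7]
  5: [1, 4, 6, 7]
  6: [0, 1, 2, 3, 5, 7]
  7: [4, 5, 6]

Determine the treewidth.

2

A width-2 tree decomposition is:
Bags: B1 = {1, 2, 6}  B2 = {0, 2, 6}  B3 = {1, 5, 6}  B4 = {1, 3, 6}  B5 = {5, 6, 7}  B6 = {4, 5, 7}
Tree: B1–B2, B1–B3, B3–B4, B3–B5, B5–B6
The largest bag has 3 vertices, giving width 2; this decomposition certifies tw(G) ≤ 2. For the lower bound, the 3 vertices {4, 5, 7} are pairwise adjacent, and any tree decomposition puts a clique entirely inside one bag — forcing width ≥ 2. Hence tw(G) = 2 exactly.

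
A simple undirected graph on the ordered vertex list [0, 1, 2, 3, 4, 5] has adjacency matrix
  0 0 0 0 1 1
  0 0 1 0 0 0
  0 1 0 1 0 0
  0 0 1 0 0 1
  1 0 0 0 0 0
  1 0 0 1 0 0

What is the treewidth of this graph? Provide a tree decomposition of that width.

Treewidth 1.
Bags: B1 = {0, 4}  B2 = {0, 5}  B3 = {3, 5}  B4 = {2, 3}  B5 = {1, 2}
Tree: B1–B2, B2–B3, B3–B4, B4–B5

Every bag has size at most 2, so the width is 2 − 1 = 1 and tw(G) ≤ 1. G has an edge, so its treewidth is at least 1. Combining the bounds, tw(G) = 1.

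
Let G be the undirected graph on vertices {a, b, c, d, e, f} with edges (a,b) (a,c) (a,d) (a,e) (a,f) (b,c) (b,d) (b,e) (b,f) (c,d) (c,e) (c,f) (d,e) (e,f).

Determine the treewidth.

A width-4 tree decomposition is:
Bags: B1 = {a, b, c, d, e}  B2 = {a, b, c, e, f}
Tree: B1–B2
The largest bag has 5 vertices, giving width 4; this decomposition certifies tw(G) ≤ 4. On the other hand G contains the 5-clique {a, b, c, d, e}. A clique must lie in a single bag of any decomposition, so no decomposition can have width below 4. The upper and lower bounds meet at 4, so that is the treewidth.

4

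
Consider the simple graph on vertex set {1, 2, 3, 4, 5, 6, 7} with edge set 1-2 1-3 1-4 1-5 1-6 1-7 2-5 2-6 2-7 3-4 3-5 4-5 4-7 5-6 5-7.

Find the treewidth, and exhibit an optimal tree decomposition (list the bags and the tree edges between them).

Each bag holds 4 vertices, so the decomposition has width 3, which upper-bounds the treewidth. Conversely, {1, 2, 5, 6} is a clique of size 4, and the vertices of any clique must share a bag in every tree decomposition; so some bag has ≥ 4 vertices and tw(G) ≥ 3. The upper and lower bounds meet at 3, so that is the treewidth.

Treewidth 3.
One optimal decomposition is:
Bags: B1 = {1, 4, 5, 7}  B2 = {1, 2, 5, 7}  B3 = {1, 3, 4, 5}  B4 = {1, 2, 5, 6}
Tree: B1–B2, B1–B3, B2–B4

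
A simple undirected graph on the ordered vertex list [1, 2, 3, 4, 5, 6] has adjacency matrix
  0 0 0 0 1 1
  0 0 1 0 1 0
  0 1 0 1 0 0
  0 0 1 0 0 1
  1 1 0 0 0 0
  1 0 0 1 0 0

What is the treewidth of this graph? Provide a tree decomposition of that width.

Each bag holds 3 vertices, so the decomposition has width 2, which upper-bounds the treewidth. The edges 2–5–1–6–4–3–2 form a cycle, so G is not a tree and its treewidth is at least 2. Hence tw(G) = 2 exactly.

Treewidth 2.
One such decomposition:
Bags: B1 = {1, 2, 5}  B2 = {1, 2, 6}  B3 = {2, 4, 6}  B4 = {2, 3, 4}
Tree: B1–B2, B2–B3, B3–B4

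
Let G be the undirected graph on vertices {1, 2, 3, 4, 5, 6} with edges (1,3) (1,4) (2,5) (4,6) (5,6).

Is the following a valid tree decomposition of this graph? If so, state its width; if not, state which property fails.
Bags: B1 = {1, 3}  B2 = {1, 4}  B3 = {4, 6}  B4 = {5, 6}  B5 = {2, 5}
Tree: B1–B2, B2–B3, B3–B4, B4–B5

Yes; width 1.

Vertex coverage: the bags together contain {1, 2, 3, 4, 5, 6}, the full vertex set. Edge coverage: each edge of G has both endpoints in at least one bag. Running intersection: for every vertex, the bags containing it form a connected subtree. All three properties hold, so this is a valid tree decomposition of width max|bag| − 1 = 1, and hence tw(G) ≤ 1.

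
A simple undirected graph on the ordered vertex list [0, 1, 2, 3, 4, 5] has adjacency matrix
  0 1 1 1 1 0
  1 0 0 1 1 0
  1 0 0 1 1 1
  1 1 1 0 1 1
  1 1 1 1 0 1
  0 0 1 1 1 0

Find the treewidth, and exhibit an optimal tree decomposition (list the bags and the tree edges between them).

Each bag holds 4 vertices, so the decomposition has width 3, which upper-bounds the treewidth. On the other hand G contains the 4-clique {0, 1, 3, 4}. A clique must lie in a single bag of any decomposition, so no decomposition can have width below 3. The upper and lower bounds meet at 3, so that is the treewidth.

Treewidth 3.
Bags: B1 = {0, 1, 3, 4}  B2 = {0, 2, 3, 4}  B3 = {2, 3, 4, 5}
Tree: B1–B2, B2–B3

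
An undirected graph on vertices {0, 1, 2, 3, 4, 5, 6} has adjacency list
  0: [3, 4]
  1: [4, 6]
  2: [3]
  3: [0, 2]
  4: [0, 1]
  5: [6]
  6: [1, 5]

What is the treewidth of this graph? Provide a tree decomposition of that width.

Treewidth 1.
Bags: B1 = {2, 3}  B2 = {0, 3}  B3 = {0, 4}  B4 = {1, 4}  B5 = {1, 6}  B6 = {5, 6}
Tree: B1–B2, B2–B3, B3–B4, B4–B5, B5–B6

Every bag has size at most 2, so the width is 2 − 1 = 1 and tw(G) ≤ 1. Since G has at least one edge (e.g. 2–3), it is not an edgeless graph, so tw(G) ≥ 1. Combining the bounds, tw(G) = 1.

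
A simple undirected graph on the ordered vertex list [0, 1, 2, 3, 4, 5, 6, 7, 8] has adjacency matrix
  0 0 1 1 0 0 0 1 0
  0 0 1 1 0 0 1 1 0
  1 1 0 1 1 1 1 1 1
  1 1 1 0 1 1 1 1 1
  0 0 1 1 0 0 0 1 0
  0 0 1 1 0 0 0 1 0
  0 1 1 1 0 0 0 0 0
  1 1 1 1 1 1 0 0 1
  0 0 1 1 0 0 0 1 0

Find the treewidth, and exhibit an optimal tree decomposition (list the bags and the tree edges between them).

Every bag has size at most 4, so the width is 4 − 1 = 3 and tw(G) ≤ 3. For the lower bound, the 4 vertices {1, 2, 3, 6} are pairwise adjacent, and any tree decomposition puts a clique entirely inside one bag — forcing width ≥ 3. The upper and lower bounds meet at 3, so that is the treewidth.

Treewidth 3.
One optimal decomposition is:
Bags: B1 = {0, 2, 3, 7}  B2 = {1, 2, 3, 7}  B3 = {1, 2, 3, 6}  B4 = {2, 3, 5, 7}  B5 = {2, 3, 7, 8}  B6 = {2, 3, 4, 7}
Tree: B1–B2, B2–B3, B2–B4, B4–B5, B4–B6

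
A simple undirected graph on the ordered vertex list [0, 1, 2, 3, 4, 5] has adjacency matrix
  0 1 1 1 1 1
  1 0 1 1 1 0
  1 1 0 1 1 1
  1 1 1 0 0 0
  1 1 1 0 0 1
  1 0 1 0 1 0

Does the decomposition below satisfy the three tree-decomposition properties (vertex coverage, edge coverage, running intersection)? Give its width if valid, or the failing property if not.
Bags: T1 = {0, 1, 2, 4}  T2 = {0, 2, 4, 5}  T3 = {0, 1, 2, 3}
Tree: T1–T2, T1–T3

Yes; width 3.

Every vertex of G appears in some bag (union = {0, 1, 2, 3, 4, 5}); every edge is covered by a bag; and for each vertex v the set of bags containing v is connected in the bag tree. The decomposition is therefore valid. The largest bag has 4 vertices, so the width is 3.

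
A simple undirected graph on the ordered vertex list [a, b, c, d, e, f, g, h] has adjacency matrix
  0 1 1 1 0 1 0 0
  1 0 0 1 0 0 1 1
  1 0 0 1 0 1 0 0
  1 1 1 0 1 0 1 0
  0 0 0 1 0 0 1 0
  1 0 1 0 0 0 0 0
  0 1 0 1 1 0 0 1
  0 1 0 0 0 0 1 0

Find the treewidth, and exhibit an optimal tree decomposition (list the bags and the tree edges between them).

Treewidth 2.
One such decomposition:
Bags: B1 = {a, b, d}  B2 = {a, c, d}  B3 = {b, d, g}  B4 = {d, e, g}  B5 = {a, c, f}  B6 = {b, g, h}
Tree: B1–B2, B1–B3, B3–B4, B2–B5, B3–B6

Each bag holds 3 vertices, so the decomposition has width 2, which upper-bounds the treewidth. On the other hand G contains the 3-clique {d, e, g}. A clique must lie in a single bag of any decomposition, so no decomposition can have width below 2. Therefore the treewidth is 2.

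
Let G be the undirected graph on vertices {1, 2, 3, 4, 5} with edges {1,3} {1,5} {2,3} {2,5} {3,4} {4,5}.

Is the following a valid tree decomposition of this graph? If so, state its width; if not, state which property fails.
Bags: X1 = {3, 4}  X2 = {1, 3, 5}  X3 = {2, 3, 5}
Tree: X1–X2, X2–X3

No — edge (5,4) lies in no bag.

A tree decomposition must satisfy three properties: every vertex lies in some bag; for every edge, both endpoints lie together in some bag; and for every vertex, the bags containing it form a connected subtree. Here edge (5,4) lies in no bag, so the decomposition is invalid.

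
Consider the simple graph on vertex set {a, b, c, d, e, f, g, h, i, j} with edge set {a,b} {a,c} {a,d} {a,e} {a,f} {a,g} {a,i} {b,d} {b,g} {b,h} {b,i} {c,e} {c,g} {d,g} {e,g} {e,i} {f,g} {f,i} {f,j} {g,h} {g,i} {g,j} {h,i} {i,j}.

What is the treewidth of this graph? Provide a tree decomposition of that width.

Every bag has size at most 4, so the width is 4 − 1 = 3 and tw(G) ≤ 3. For the lower bound, the 4 vertices {a, b, d, g} are pairwise adjacent, and any tree decomposition puts a clique entirely inside one bag — forcing width ≥ 3. Therefore the treewidth is 3.

Treewidth 3.
Bags: B1 = {a, f, g, i}  B2 = {a, e, g, i}  B3 = {a, b, g, i}  B4 = {b, g, h, i}  B5 = {a, b, d, g}  B6 = {a, c, e, g}  B7 = {f, g, i, j}
Tree: B1–B2, B1–B3, B3–B4, B3–B5, B2–B6, B1–B7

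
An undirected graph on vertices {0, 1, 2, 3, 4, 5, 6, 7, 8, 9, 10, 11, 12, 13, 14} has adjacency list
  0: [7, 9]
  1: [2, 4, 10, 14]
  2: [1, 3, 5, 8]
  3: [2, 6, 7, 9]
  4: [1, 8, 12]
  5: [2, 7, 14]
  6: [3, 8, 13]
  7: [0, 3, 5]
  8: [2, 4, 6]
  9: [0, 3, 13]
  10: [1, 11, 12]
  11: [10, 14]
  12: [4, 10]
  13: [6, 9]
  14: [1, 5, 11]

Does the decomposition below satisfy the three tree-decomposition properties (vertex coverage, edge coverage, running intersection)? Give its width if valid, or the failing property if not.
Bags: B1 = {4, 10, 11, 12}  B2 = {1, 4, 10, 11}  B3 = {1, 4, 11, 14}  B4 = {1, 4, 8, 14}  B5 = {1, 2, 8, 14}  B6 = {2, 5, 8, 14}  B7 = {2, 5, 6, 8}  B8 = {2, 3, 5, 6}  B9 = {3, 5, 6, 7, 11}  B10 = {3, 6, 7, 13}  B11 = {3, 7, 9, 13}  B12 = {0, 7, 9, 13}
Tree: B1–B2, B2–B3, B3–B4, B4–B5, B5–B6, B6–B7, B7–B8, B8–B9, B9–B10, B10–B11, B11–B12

A tree decomposition must satisfy three properties: every vertex lies in some bag; for every edge, both endpoints lie together in some bag; and for every vertex, the bags containing it form a connected subtree. Here bags containing vertex 11 are not connected in the tree, so the decomposition is invalid.

No — bags containing vertex 11 are not connected in the tree.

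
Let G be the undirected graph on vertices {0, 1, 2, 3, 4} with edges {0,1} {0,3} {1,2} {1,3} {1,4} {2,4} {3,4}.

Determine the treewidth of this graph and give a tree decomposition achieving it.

Treewidth 2.
One such decomposition:
Bags: B1 = {1, 3, 4}  B2 = {0, 1, 3}  B3 = {1, 2, 4}
Tree: B1–B2, B1–B3

The largest bag has 3 vertices, giving width 2; this decomposition certifies tw(G) ≤ 2. Conversely, {1, 2, 4} is a clique of size 3, and the vertices of any clique must share a bag in every tree decomposition; so some bag has ≥ 3 vertices and tw(G) ≥ 2. Hence tw(G) = 2 exactly.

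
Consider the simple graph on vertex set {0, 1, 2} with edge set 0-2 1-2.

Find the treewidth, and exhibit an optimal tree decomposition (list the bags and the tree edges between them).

Treewidth 1.
One optimal decomposition is:
Bags: B1 = {0, 2}  B2 = {1, 2}
Tree: B1–B2

The largest bag has 2 vertices, giving width 1; this decomposition certifies tw(G) ≤ 1. Any graph with an edge has treewidth ≥ 1, and G has the edge 2–0. The upper and lower bounds meet at 1, so that is the treewidth.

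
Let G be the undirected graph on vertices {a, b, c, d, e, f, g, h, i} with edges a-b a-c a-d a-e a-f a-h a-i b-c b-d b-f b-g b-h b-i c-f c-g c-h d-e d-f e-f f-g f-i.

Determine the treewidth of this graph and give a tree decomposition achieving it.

Treewidth 3.
One optimal decomposition is:
Bags: B1 = {a, b, c, f}  B2 = {a, b, f, i}  B3 = {b, c, f, g}  B4 = {a, b, d, f}  B5 = {a, b, c, h}  B6 = {a, d, e, f}
Tree: B1–B2, B1–B3, B1–B4, B1–B5, B4–B6

Each bag holds 4 vertices, so the decomposition has width 3, which upper-bounds the treewidth. On the other hand G contains the 4-clique {a, b, c, h}. A clique must lie in a single bag of any decomposition, so no decomposition can have width below 3. Therefore the treewidth is 3.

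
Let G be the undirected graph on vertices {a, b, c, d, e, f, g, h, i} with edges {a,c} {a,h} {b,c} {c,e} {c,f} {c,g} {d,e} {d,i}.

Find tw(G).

1

A width-1 tree decomposition is:
Bags: B1 = {c, e}  B2 = {a, c}  B3 = {b, c}  B4 = {c, g}  B5 = {d, e}  B6 = {d, i}  B7 = {a, h}  B8 = {c, f}
Tree: B1–B2, B2–B3, B2–B4, B1–B5, B5–B6, B2–B7, B2–B8
Each bag holds 2 vertices, so the decomposition has width 1, which upper-bounds the treewidth. G has an edge, so its treewidth is at least 1. Combining the bounds, tw(G) = 1.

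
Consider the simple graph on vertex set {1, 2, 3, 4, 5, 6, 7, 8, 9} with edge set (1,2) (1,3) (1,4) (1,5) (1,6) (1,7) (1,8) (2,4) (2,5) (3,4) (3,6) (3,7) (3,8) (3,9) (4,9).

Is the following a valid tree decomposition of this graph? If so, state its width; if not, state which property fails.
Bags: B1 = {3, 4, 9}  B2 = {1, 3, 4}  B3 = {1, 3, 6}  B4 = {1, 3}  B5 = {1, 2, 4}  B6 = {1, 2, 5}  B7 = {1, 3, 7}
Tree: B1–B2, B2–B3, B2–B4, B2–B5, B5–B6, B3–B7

A tree decomposition must satisfy three properties: every vertex lies in some bag; for every edge, both endpoints lie together in some bag; and for every vertex, the bags containing it form a connected subtree. Here vertex 8 appears in no bag, so the decomposition is invalid.

No — vertex 8 appears in no bag.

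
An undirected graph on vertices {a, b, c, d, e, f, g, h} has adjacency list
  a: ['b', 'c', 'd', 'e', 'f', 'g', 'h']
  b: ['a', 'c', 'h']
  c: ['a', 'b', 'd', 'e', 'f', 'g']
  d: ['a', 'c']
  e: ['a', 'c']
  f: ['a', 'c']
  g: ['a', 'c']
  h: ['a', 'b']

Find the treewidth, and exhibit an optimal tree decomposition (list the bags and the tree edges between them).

The largest bag has 3 vertices, giving width 2; this decomposition certifies tw(G) ≤ 2. Conversely, {a, b, h} is a clique of size 3, and the vertices of any clique must share a bag in every tree decomposition; so some bag has ≥ 3 vertices and tw(G) ≥ 2. Therefore the treewidth is 2.

Treewidth 2.
One optimal decomposition is:
Bags: B1 = {a, c, g}  B2 = {a, b, c}  B3 = {a, b, h}  B4 = {a, c, f}  B5 = {a, c, e}  B6 = {a, c, d}
Tree: B1–B2, B2–B3, B2–B4, B4–B5, B1–B6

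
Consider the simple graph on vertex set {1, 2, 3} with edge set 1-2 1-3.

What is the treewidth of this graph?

1

A width-1 tree decomposition is:
Bags: B1 = {1, 3}  B2 = {1, 2}
Tree: B1–B2
Every bag has size at most 2, so the width is 2 − 1 = 1 and tw(G) ≤ 1. G has an edge, so its treewidth is at least 1. Therefore the treewidth is 1.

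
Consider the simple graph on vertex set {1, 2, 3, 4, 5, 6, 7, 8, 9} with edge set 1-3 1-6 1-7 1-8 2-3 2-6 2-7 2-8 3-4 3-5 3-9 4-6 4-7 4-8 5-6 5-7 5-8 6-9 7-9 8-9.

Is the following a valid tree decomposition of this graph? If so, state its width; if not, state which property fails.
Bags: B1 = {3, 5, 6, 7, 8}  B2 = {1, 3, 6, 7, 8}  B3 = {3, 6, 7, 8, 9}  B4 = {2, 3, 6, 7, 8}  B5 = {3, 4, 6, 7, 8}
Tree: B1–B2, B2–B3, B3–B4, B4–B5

Checking the three conditions: (i) the bags cover all of {1, 2, 3, 4, 5, 6, 7, 8, 9}; (ii) for each edge, some bag contains both endpoints; (iii) the bags containing any fixed vertex form a subtree. All hold, so the decomposition is valid with width 5 − 1 = 4.

Yes; width 4.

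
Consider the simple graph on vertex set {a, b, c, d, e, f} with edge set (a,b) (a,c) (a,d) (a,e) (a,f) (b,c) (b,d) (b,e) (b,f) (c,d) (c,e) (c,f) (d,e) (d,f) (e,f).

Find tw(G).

A width-5 tree decomposition is:
Bags: B1 = {a, b, c, d, e, f}
Tree: (single bag)
With just one bag of size 6, the width is 6 − 1 = 5, so tw(G) ≤ 5. On the other hand G contains the 6-clique {a, b, c, d, e, f}. A clique must lie in a single bag of any decomposition, so no decomposition can have width below 5. Therefore the treewidth is 5.

5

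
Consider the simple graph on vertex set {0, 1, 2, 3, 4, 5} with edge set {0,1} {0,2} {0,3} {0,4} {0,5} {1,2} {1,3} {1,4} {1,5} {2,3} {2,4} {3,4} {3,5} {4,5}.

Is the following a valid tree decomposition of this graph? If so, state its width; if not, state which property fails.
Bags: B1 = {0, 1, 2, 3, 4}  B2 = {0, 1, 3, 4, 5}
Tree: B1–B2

Checking the three conditions: (i) the bags cover all of {0, 1, 2, 3, 4, 5}; (ii) for each edge, some bag contains both endpoints; (iii) the bags containing any fixed vertex form a subtree. All hold, so the decomposition is valid with width 5 − 1 = 4.

Yes; width 4.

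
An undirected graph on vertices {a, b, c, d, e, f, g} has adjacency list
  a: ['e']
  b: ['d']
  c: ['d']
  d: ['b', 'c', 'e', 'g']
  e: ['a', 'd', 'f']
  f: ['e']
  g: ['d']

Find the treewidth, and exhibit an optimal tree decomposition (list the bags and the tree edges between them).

The largest bag has 2 vertices, giving width 1; this decomposition certifies tw(G) ≤ 1. Since G has at least one edge (e.g. g–d), it is not an edgeless graph, so tw(G) ≥ 1. Hence tw(G) = 1 exactly.

Treewidth 1.
Bags: B1 = {d, g}  B2 = {b, d}  B3 = {d, e}  B4 = {c, d}  B5 = {a, e}  B6 = {e, f}
Tree: B1–B2, B2–B3, B2–B4, B3–B5, B5–B6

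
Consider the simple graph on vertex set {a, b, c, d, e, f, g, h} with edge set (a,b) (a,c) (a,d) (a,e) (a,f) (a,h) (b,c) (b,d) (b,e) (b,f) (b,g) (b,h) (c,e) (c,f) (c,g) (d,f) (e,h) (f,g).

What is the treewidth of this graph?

A width-3 tree decomposition is:
Bags: B1 = {a, b, c, f}  B2 = {a, b, d, f}  B3 = {a, b, c, e}  B4 = {a, b, e, h}  B5 = {b, c, f, g}
Tree: B1–B2, B1–B3, B3–B4, B1–B5
The largest bag has 4 vertices, giving width 3; this decomposition certifies tw(G) ≤ 3. For the lower bound, the 4 vertices {b, c, f, g} are pairwise adjacent, and any tree decomposition puts a clique entirely inside one bag — forcing width ≥ 3. Combining the bounds, tw(G) = 3.

3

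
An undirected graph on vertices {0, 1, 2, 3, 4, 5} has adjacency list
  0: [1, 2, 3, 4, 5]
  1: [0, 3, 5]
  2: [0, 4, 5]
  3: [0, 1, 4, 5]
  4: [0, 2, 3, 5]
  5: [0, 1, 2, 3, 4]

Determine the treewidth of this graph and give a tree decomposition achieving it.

Treewidth 3.
One optimal decomposition is:
Bags: B1 = {0, 1, 3, 5}  B2 = {0, 3, 4, 5}  B3 = {0, 2, 4, 5}
Tree: B1–B2, B2–B3

Every bag has size at most 4, so the width is 4 − 1 = 3 and tw(G) ≤ 3. On the other hand G contains the 4-clique {0, 2, 4, 5}. A clique must lie in a single bag of any decomposition, so no decomposition can have width below 3. Therefore the treewidth is 3.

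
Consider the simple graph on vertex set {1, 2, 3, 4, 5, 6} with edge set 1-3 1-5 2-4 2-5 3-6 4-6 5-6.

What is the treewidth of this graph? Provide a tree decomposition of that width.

Every bag has size at most 3, so the width is 3 − 1 = 2 and tw(G) ≤ 2. Since 4–2–5–6–4 is a cycle in G, G is not acyclic. Forests are exactly the graphs of treewidth ≤ 1, so tw(G) ≥ 2. Hence tw(G) = 2 exactly.

Treewidth 2.
One such decomposition:
Bags: B1 = {2, 4, 6}  B2 = {2, 5, 6}  B3 = {3, 5, 6}  B4 = {1, 3, 5}
Tree: B1–B2, B2–B3, B3–B4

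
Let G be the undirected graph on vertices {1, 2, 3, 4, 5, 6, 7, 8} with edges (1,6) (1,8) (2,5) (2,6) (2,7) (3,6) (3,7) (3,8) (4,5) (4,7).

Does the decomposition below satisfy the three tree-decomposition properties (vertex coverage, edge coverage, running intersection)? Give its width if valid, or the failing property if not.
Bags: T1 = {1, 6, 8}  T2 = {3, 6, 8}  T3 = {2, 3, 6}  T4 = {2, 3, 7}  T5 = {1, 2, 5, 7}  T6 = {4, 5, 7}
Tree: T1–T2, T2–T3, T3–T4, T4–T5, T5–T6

A tree decomposition must satisfy three properties: every vertex lies in some bag; for every edge, both endpoints lie together in some bag; and for every vertex, the bags containing it form a connected subtree. Here bags containing vertex 1 are not connected in the tree, so the decomposition is invalid.

No — bags containing vertex 1 are not connected in the tree.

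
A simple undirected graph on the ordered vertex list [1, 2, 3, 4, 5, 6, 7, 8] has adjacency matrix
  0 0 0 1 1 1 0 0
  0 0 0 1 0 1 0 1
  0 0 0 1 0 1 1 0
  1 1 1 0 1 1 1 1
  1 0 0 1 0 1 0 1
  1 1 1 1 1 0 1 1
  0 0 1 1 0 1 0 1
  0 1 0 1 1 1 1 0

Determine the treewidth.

A width-3 tree decomposition is:
Bags: B1 = {4, 6, 7, 8}  B2 = {3, 4, 6, 7}  B3 = {2, 4, 6, 8}  B4 = {4, 5, 6, 8}  B5 = {1, 4, 5, 6}
Tree: B1–B2, B1–B3, B1–B4, B4–B5
Each bag holds 4 vertices, so the decomposition has width 3, which upper-bounds the treewidth. Conversely, {2, 4, 6, 8} is a clique of size 4, and the vertices of any clique must share a bag in every tree decomposition; so some bag has ≥ 4 vertices and tw(G) ≥ 3. Therefore the treewidth is 3.

3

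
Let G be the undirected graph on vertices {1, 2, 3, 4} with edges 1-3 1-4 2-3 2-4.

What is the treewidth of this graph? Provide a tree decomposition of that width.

Every bag has size at most 3, so the width is 3 − 1 = 2 and tw(G) ≤ 2. The edges 2–4–1–3–2 form a cycle, so G is not a tree and its treewidth is at least 2. Combining the bounds, tw(G) = 2.

Treewidth 2.
Bags: B1 = {1, 2, 4}  B2 = {1, 2, 3}
Tree: B1–B2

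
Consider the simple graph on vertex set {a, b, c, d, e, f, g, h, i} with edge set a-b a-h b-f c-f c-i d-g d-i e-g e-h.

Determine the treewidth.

2

A width-2 tree decomposition is:
Bags: B1 = {d, g, i}  B2 = {e, g, i}  B3 = {e, h, i}  B4 = {a, h, i}  B5 = {a, b, i}  B6 = {b, f, i}  B7 = {c, f, i}
Tree: B1–B2, B2–B3, B3–B4, B4–B5, B5–B6, B6–B7
The largest bag has 3 vertices, giving width 2; this decomposition certifies tw(G) ≤ 2. The edges i–d–g–e–h–a–b–f–c–i form a cycle, so G is not a tree and its treewidth is at least 2. Therefore the treewidth is 2.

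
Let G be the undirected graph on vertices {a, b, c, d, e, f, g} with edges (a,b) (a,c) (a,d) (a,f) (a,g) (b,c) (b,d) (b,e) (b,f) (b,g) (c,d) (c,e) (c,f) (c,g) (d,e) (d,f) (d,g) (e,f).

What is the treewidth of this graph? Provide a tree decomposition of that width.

The largest bag has 5 vertices, giving width 4; this decomposition certifies tw(G) ≤ 4. On the other hand G contains the 5-clique {a, b, c, d, g}. A clique must lie in a single bag of any decomposition, so no decomposition can have width below 4. Therefore the treewidth is 4.

Treewidth 4.
One optimal decomposition is:
Bags: B1 = {a, b, c, d, f}  B2 = {b, c, d, e, f}  B3 = {a, b, c, d, g}
Tree: B1–B2, B1–B3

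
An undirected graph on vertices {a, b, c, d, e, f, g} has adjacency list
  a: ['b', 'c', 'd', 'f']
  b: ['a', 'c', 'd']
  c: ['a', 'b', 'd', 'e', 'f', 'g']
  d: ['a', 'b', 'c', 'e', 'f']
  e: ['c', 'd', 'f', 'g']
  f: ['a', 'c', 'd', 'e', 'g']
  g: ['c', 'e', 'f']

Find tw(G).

A width-3 tree decomposition is:
Bags: B1 = {a, c, d, f}  B2 = {a, b, c, d}  B3 = {c, d, e, f}  B4 = {c, e, f, g}
Tree: B1–B2, B1–B3, B3–B4
The largest bag has 4 vertices, giving width 3; this decomposition certifies tw(G) ≤ 3. Conversely, {c, d, e, f} is a clique of size 4, and the vertices of any clique must share a bag in every tree decomposition; so some bag has ≥ 4 vertices and tw(G) ≥ 3. The upper and lower bounds meet at 3, so that is the treewidth.

3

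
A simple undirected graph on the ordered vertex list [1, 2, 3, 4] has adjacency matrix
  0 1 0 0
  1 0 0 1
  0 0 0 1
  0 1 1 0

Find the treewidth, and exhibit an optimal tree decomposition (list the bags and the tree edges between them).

Treewidth 1.
Bags: B1 = {2, 4}  B2 = {3, 4}  B3 = {1, 2}
Tree: B1–B2, B1–B3

Every bag has size at most 2, so the width is 2 − 1 = 1 and tw(G) ≤ 1. Any graph with an edge has treewidth ≥ 1, and G has the edge 4–2. Hence tw(G) = 1 exactly.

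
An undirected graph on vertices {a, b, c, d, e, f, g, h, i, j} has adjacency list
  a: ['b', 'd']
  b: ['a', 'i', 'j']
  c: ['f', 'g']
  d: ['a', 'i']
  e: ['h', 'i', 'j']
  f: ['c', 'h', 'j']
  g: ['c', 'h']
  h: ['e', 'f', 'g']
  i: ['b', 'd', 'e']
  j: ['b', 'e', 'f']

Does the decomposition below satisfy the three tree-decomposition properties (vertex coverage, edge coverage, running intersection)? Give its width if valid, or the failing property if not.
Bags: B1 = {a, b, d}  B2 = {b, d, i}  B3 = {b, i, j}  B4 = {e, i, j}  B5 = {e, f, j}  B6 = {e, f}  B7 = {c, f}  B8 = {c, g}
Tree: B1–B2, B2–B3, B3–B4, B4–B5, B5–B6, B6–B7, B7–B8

No — vertex h appears in no bag.

A tree decomposition must satisfy three properties: every vertex lies in some bag; for every edge, both endpoints lie together in some bag; and for every vertex, the bags containing it form a connected subtree. Here vertex h appears in no bag, so the decomposition is invalid.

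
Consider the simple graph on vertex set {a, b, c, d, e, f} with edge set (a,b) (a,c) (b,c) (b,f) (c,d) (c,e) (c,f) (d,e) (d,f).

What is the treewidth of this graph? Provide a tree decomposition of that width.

Treewidth 2.
Bags: B1 = {b, c, f}  B2 = {c, d, f}  B3 = {a, b, c}  B4 = {c, d, e}
Tree: B1–B2, B1–B3, B2–B4

The largest bag has 3 vertices, giving width 2; this decomposition certifies tw(G) ≤ 2. Conversely, {c, d, e} is a clique of size 3, and the vertices of any clique must share a bag in every tree decomposition; so some bag has ≥ 3 vertices and tw(G) ≥ 2. Combining the bounds, tw(G) = 2.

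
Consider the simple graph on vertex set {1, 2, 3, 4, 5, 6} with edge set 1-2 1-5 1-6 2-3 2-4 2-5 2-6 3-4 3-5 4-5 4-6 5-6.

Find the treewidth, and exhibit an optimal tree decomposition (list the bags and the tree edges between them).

Each bag holds 4 vertices, so the decomposition has width 3, which upper-bounds the treewidth. Conversely, {1, 2, 5, 6} is a clique of size 4, and the vertices of any clique must share a bag in every tree decomposition; so some bag has ≥ 4 vertices and tw(G) ≥ 3. Combining the bounds, tw(G) = 3.

Treewidth 3.
One such decomposition:
Bags: B1 = {1, 2, 5, 6}  B2 = {2, 4, 5, 6}  B3 = {2, 3, 4, 5}
Tree: B1–B2, B2–B3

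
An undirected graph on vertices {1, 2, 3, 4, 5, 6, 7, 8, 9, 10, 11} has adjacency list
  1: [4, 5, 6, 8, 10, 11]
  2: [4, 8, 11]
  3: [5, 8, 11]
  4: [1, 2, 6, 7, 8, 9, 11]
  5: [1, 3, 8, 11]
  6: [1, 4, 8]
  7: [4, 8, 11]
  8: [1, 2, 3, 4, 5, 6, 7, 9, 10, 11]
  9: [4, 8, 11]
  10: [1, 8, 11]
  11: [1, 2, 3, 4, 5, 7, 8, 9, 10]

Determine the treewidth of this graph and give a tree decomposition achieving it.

Treewidth 3.
One such decomposition:
Bags: B1 = {1, 4, 8, 11}  B2 = {1, 5, 8, 11}  B3 = {1, 8, 10, 11}  B4 = {1, 4, 6, 8}  B5 = {3, 5, 8, 11}  B6 = {4, 8, 9, 11}  B7 = {2, 4, 8, 11}  B8 = {4, 7, 8, 11}
Tree: B1–B2, B1–B3, B1–B4, B2–B5, B1–B6, B6–B7, B1–B8

The largest bag has 4 vertices, giving width 3; this decomposition certifies tw(G) ≤ 3. Conversely, {1, 8, 10, 11} is a clique of size 4, and the vertices of any clique must share a bag in every tree decomposition; so some bag has ≥ 4 vertices and tw(G) ≥ 3. The upper and lower bounds meet at 3, so that is the treewidth.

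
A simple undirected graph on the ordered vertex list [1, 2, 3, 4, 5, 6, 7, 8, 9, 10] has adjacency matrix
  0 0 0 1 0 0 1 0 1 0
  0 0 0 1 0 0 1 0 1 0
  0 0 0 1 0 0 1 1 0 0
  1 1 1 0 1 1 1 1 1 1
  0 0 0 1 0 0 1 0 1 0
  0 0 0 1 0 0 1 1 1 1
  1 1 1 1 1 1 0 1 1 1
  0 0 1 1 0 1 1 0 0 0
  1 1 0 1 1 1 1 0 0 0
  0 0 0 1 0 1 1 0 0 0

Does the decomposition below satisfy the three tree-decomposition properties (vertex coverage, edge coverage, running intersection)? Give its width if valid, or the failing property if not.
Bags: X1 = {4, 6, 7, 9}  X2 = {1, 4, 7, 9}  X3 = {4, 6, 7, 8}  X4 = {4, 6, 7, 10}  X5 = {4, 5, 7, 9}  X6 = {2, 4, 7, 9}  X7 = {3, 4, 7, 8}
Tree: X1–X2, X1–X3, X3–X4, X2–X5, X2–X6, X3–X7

Yes; width 3.

Every vertex of G appears in some bag (union = {1, 2, 3, 4, 5, 6, 7, 8, 9, 10}); every edge is covered by a bag; and for each vertex v the set of bags containing v is connected in the bag tree. The decomposition is therefore valid. The largest bag has 4 vertices, so the width is 3.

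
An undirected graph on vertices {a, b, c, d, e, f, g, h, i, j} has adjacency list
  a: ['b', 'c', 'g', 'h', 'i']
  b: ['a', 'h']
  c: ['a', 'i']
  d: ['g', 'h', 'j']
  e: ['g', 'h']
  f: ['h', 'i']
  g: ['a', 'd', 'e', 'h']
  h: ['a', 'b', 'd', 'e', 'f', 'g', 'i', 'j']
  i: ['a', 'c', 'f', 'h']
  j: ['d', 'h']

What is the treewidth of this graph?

2

A width-2 tree decomposition is:
Bags: B1 = {f, h, i}  B2 = {a, h, i}  B3 = {a, g, h}  B4 = {d, g, h}  B5 = {d, h, j}  B6 = {e, g, h}  B7 = {a, b, h}  B8 = {a, c, i}
Tree: B1–B2, B2–B3, B3–B4, B4–B5, B3–B6, B2–B7, B2–B8
The largest bag has 3 vertices, giving width 2; this decomposition certifies tw(G) ≤ 2. Conversely, {f, h, i} is a clique of size 3, and the vertices of any clique must share a bag in every tree decomposition; so some bag has ≥ 3 vertices and tw(G) ≥ 2. Hence tw(G) = 2 exactly.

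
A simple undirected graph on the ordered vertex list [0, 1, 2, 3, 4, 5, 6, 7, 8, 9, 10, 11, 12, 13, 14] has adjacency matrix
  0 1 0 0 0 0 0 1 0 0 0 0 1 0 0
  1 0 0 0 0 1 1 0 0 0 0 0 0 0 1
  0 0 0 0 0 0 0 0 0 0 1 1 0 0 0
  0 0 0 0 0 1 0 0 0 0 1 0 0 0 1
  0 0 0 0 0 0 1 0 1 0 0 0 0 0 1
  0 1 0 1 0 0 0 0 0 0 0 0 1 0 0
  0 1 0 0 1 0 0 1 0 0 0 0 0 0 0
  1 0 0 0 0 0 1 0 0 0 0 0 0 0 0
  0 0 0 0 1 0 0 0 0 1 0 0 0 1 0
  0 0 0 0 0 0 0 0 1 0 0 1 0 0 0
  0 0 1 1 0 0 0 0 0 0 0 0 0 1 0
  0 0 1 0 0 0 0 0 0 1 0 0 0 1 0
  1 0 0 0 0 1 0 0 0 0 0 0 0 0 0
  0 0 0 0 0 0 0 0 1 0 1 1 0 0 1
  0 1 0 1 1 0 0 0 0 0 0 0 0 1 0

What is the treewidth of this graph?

3

A width-3 tree decomposition is:
Bags: B1 = {0, 5, 7, 12}  B2 = {0, 1, 5, 7}  B3 = {1, 5, 6, 7}  B4 = {1, 3, 5, 6}  B5 = {1, 3, 6, 14}  B6 = {3, 4, 6, 14}  B7 = {3, 4, 10, 14}  B8 = {4, 10, 13, 14}  B9 = {4, 8, 10, 13}  B10 = {2, 8, 10, 13}  B11 = {2, 8, 11, 13}  B12 = {2, 8, 9, 11}
Tree: B1–B2, B2–B3, B3–B4, B4–B5, B5–B6, B6–B7, B7–B8, B8–B9, B9–B10, B10–B11, B11–B12
The largest bag has 4 vertices, giving width 3; this decomposition certifies tw(G) ≤ 3. For the lower bound: the 4 vertex sets {0,7,12}, {5}, {1}, {3,4,6,14} are disjoint, each induces a connected subgraph, and every pair is joined by at least one edge of G. Contracting each set to a single vertex therefore yields K_{4} as a minor, and since treewidth is minor-monotone, tw(G) ≥ tw(K_{4}) = 3. Hence tw(G) = 3 exactly.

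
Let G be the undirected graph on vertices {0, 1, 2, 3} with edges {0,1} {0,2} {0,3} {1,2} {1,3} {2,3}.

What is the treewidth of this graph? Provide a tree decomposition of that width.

Treewidth 3.
One optimal decomposition is:
Bags: B1 = {0, 1, 2, 3}
Tree: (single bag)

With just one bag of size 4, the width is 4 − 1 = 3, so tw(G) ≤ 3. Conversely, {0, 1, 2, 3} is a clique of size 4, and the vertices of any clique must share a bag in every tree decomposition; so some bag has ≥ 4 vertices and tw(G) ≥ 3. Therefore the treewidth is 3.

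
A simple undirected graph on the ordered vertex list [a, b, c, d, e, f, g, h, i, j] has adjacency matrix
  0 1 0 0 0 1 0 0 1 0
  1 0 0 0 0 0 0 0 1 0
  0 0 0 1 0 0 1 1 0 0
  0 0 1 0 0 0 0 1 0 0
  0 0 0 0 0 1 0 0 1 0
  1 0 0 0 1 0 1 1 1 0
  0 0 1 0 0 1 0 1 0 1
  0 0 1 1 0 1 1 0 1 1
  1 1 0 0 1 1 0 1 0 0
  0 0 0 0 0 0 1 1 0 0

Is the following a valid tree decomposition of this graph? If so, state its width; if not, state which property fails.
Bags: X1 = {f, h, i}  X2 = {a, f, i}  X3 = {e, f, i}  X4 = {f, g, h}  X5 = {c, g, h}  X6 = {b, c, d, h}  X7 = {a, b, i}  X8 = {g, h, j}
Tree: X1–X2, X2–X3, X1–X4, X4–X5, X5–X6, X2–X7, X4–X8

A tree decomposition must satisfy three properties: every vertex lies in some bag; for every edge, both endpoints lie together in some bag; and for every vertex, the bags containing it form a connected subtree. Here bags containing vertex b are not connected in the tree, so the decomposition is invalid.

No — bags containing vertex b are not connected in the tree.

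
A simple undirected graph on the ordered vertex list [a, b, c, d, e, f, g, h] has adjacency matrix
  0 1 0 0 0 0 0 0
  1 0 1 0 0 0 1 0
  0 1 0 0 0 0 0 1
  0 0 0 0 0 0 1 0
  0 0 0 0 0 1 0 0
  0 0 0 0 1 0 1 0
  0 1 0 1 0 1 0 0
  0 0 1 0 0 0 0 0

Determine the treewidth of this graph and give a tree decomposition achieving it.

Treewidth 1.
Bags: B1 = {b, g}  B2 = {d, g}  B3 = {a, b}  B4 = {b, c}  B5 = {f, g}  B6 = {c, h}  B7 = {e, f}
Tree: B1–B2, B1–B3, B1–B4, B1–B5, B4–B6, B5–B7

The largest bag has 2 vertices, giving width 1; this decomposition certifies tw(G) ≤ 1. Since G has at least one edge (e.g. g–b), it is not an edgeless graph, so tw(G) ≥ 1. The upper and lower bounds meet at 1, so that is the treewidth.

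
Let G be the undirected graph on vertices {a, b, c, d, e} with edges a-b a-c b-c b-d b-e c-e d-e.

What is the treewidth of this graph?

A width-2 tree decomposition is:
Bags: B1 = {b, c, e}  B2 = {a, b, c}  B3 = {b, d, e}
Tree: B1–B2, B1–B3
The largest bag has 3 vertices, giving width 2; this decomposition certifies tw(G) ≤ 2. For the lower bound, the 3 vertices {b, d, e} are pairwise adjacent, and any tree decomposition puts a clique entirely inside one bag — forcing width ≥ 2. Combining the bounds, tw(G) = 2.

2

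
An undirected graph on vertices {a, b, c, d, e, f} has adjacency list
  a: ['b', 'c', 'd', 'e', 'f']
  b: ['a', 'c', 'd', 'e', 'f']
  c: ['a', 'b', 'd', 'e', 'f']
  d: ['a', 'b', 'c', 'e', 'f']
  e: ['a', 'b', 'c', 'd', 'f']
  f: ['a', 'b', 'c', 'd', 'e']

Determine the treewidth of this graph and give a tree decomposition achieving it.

Treewidth 5.
One such decomposition:
Bags: B1 = {a, b, c, d, e, f}
Tree: (single bag)

With just one bag of size 6, the width is 6 − 1 = 5, so tw(G) ≤ 5. For the lower bound, the 6 vertices {a, b, c, d, e, f} are pairwise adjacent, and any tree decomposition puts a clique entirely inside one bag — forcing width ≥ 5. Combining the bounds, tw(G) = 5.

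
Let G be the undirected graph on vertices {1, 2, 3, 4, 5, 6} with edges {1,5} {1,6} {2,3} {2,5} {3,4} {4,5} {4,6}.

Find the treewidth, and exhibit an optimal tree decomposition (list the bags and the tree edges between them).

Each bag holds 3 vertices, so the decomposition has width 2, which upper-bounds the treewidth. The edges 2–3–4–5–2 form a cycle, so G is not a tree and its treewidth is at least 2. Hence tw(G) = 2 exactly.

Treewidth 2.
One such decomposition:
Bags: B1 = {2, 3, 5}  B2 = {3, 4, 5}  B3 = {1, 4, 5}  B4 = {1, 4, 6}
Tree: B1–B2, B2–B3, B3–B4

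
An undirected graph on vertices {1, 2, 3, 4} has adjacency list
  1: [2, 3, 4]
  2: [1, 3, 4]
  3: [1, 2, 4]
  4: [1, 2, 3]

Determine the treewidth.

A width-3 tree decomposition is:
Bags: B1 = {1, 2, 3, 4}
Tree: (single bag)
A single bag containing all 4 vertices is trivially a valid decomposition of width 3. On the other hand G contains the 4-clique {1, 2, 3, 4}. A clique must lie in a single bag of any decomposition, so no decomposition can have width below 3. Hence tw(G) = 3 exactly.

3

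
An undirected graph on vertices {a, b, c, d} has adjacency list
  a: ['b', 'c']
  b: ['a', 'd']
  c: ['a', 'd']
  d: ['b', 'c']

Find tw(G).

A width-2 tree decomposition is:
Bags: B1 = {a, c, d}  B2 = {a, b, d}
Tree: B1–B2
Each bag holds 3 vertices, so the decomposition has width 2, which upper-bounds the treewidth. The edges d–c–a–b–d form a cycle, so G is not a tree and its treewidth is at least 2. Combining the bounds, tw(G) = 2.

2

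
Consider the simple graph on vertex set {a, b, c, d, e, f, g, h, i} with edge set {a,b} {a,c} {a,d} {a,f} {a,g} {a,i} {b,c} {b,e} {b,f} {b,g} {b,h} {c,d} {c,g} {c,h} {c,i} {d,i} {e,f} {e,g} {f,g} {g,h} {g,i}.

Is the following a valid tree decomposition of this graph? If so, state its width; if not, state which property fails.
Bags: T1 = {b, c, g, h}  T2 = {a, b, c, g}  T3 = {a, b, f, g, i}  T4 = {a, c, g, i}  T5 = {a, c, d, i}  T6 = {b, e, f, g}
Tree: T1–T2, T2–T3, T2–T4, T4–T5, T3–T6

A tree decomposition must satisfy three properties: every vertex lies in some bag; for every edge, both endpoints lie together in some bag; and for every vertex, the bags containing it form a connected subtree. Here bags containing vertex i are not connected in the tree, so the decomposition is invalid.

No — bags containing vertex i are not connected in the tree.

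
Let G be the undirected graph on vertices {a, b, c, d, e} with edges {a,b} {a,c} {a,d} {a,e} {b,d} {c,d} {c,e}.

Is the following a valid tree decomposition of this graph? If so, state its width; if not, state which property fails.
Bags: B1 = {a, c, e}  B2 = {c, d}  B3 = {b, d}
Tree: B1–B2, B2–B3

A tree decomposition must satisfy three properties: every vertex lies in some bag; for every edge, both endpoints lie together in some bag; and for every vertex, the bags containing it form a connected subtree. Here edge (a,d) lies in no bag, so the decomposition is invalid.

No — edge (a,d) lies in no bag.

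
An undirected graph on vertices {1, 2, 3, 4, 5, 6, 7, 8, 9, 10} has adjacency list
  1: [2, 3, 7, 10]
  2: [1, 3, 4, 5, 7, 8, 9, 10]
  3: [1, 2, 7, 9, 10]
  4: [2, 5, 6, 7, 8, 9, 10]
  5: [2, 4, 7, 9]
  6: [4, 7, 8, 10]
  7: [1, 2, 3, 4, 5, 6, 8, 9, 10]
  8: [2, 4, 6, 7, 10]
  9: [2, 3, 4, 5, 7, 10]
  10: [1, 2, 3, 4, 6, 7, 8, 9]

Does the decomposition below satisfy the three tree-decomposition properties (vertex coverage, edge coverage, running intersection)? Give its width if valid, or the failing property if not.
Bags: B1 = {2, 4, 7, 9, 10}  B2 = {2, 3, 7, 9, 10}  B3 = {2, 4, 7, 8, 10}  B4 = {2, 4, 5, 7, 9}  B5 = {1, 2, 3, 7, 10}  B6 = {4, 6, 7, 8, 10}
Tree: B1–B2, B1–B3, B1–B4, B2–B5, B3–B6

Yes; width 4.

Vertex coverage: the bags together contain {1, 2, 3, 4, 5, 6, 7, 8, 9, 10}, the full vertex set. Edge coverage: each edge of G has both endpoints in at least one bag. Running intersection: for every vertex, the bags containing it form a connected subtree. All three properties hold, so this is a valid tree decomposition of width max|bag| − 1 = 4, and hence tw(G) ≤ 4.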